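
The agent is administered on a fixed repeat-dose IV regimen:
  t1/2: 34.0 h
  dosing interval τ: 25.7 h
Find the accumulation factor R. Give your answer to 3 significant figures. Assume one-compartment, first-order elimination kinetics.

2.45

k = ln2 / t½ = 0.693147 / 34.0 = 0.02039 h⁻¹
e^(−kτ) = e^(−0.02039 × 25.7) = 0.5921
Accumulation ratio R = 1 / (1 − e^(−kτ)) = 1 / (1 − 0.5921) = 2.452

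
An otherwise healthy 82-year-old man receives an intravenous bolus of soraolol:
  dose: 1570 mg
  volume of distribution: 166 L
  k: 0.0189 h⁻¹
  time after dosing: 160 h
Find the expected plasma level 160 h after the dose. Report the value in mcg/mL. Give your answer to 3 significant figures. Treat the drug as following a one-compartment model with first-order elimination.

0.460 mcg/mL

C₀ = Dose / Vd = 1570 / 166 = 9.458 mg/L
C = C₀ · e^(−k·t) = 9.458 × e^(−0.01890 × 160)
  = 9.458 × 0.04861 = 0.4598 mg/L
(0.4598 mg/L = 0.4598 mcg/mL)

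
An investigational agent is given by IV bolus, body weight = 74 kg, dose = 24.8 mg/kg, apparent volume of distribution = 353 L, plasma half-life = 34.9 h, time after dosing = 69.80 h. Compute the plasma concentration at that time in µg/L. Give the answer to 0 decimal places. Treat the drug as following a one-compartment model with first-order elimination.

1300 µg/L

Total dose = 24.8 × 74 = 1835 mg
C₀ = Dose / Vd = 1835 / 353 = 5.198 mg/L
k = ln2 / t½ = 0.693147 / 34.9 = 0.01986 h⁻¹
t / t½ = 69.80 / 34.9 = 2 half-lives
C = C₀ × (1/2)^2 = 5.198 × 0.2500 = 1.300 mg/L
Convert: 1.300 mg/L × 1000 = 1300 µg/L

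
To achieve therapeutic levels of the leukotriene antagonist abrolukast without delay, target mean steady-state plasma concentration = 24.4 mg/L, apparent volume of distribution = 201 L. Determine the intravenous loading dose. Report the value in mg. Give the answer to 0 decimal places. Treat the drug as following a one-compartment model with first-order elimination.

4904 mg

LD = Css × Vd = 24.4 × 201 = 4904 mg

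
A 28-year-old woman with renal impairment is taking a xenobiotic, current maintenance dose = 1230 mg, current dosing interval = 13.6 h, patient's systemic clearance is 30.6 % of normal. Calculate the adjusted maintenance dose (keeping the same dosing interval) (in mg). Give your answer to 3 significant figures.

376 mg

To keep the same average steady-state level, dosing rate must scale with clearance.
CL ratio = 30.6 / 100 = 0.3060
New dose (same interval) = 1230 × 0.3060 = 376.4 mg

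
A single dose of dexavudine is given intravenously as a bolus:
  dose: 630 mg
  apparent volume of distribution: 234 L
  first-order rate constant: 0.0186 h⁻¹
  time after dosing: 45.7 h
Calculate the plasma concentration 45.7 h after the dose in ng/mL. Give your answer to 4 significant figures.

1151 ng/mL

C₀ = Dose / Vd = 630.0 / 234 = 2.692 mg/L
C = C₀ · e^(−k·t) = 2.692 × e^(−0.01860 × 45.7)
  = 2.692 × 0.4274 = 1.151 mg/L
Convert: 1.151 mg/L × 1000 = 1151 ng/mL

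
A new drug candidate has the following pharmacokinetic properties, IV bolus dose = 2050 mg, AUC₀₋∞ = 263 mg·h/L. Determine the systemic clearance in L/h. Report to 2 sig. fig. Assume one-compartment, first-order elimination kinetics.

CL = Dose / AUC = 2050 / 263 = 7.795 L/h

7.8 L/h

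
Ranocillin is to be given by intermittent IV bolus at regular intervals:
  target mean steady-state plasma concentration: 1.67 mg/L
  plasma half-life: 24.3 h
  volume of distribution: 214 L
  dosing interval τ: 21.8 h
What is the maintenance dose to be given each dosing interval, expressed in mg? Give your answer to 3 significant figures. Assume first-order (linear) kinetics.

k = ln2 / t½ = 0.693147 / 24.3 = 0.02852 h⁻¹
CL = k × Vd = 0.02852 × 214 = 6.103 L/h
At steady state, Dose/τ = Css × CL.
Dose = Css × CL × τ = 1.67 × 6.103 × 21.8 = 222.2 mg

222 mg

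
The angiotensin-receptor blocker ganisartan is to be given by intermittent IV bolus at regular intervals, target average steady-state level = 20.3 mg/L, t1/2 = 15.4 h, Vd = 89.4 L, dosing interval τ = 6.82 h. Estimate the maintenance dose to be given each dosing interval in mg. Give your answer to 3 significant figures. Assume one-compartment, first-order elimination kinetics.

k = ln2 / t½ = 0.693147 / 15.4 = 0.04501 h⁻¹
CL = k × Vd = 0.04501 × 89.4 = 4.024 L/h
At steady state, Dose/τ = Css × CL.
Dose = Css × CL × τ = 20.3 × 4.024 × 6.82 = 557.1 mg

557 mg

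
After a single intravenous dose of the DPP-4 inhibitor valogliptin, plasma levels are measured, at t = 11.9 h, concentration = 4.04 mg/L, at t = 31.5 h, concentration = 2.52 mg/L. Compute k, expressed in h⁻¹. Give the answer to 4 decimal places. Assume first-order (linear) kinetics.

k = ln(C₁/C₂) / (t₂ − t₁) = ln(4.04/2.52) / (31.5 − 11.9)
  = 0.4720 / 19.60 = 0.02408 h⁻¹

0.0241 h⁻¹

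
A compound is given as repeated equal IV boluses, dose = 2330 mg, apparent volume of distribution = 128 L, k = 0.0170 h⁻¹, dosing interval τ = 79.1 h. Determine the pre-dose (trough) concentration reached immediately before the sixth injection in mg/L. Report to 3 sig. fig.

C₀ per dose = Dose / Vd = 2330 / 128 = 18.20 mg/L
Fraction remaining after one interval: r = e^(−kτ) = e^(−0.01700 × 79.1) = 0.2606
Before dose 6, 5 doses have been given (aged 1τ, 2τ, 3τ, 4τ, 5τ).
C_trough = C₀ × (r + r² + … + r^5) = C₀ × r(1−r^5)/(1−r)
        = 18.20 × 0.2606 × (1 − 0.001202) / (1 − 0.2606) = 6.407 mg/L

6.41 mg/L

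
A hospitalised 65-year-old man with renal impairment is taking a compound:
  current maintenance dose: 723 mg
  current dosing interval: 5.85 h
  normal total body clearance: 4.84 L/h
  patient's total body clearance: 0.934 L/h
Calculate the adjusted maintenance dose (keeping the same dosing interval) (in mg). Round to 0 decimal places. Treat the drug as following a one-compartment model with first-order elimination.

To keep the same average steady-state level, dosing rate must scale with clearance.
CL ratio = 0.934 / 4.84 = 0.1930
New dose (same interval) = 723 × 0.1930 = 139.5 mg

140 mg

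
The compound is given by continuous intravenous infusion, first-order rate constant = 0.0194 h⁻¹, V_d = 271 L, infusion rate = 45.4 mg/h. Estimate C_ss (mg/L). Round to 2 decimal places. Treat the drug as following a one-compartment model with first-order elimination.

8.64 mg/L

CL = k × Vd = 0.01940 × 271 = 5.257 L/h
At steady state Css = R₀ / CL = 45.4 / 5.257 = 8.636 mg/L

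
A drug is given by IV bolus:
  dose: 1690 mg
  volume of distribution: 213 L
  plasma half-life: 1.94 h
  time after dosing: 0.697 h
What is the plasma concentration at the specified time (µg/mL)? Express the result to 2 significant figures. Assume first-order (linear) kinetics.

C₀ = Dose / Vd = 1690 / 213 = 7.934 mg/L
k = ln2 / t½ = 0.693147 / 1.94 = 0.3573 h⁻¹
C = C₀ · e^(−k·t) = 7.934 × e^(−0.3573 × 0.697)
  = 7.934 × 0.7796 = 6.185 mg/L
(6.185 mg/L = 6.185 µg/mL)

6.2 µg/mL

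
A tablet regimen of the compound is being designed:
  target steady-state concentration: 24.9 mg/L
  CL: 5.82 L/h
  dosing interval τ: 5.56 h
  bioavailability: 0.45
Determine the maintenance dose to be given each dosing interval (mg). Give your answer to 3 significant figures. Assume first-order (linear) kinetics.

1790 mg

At steady state, F × (Dose/τ) = Css × CL.
Dose = Css × CL × τ / F = 24.9 × 5.820 × 5.56 / 0.45 = 1791 mg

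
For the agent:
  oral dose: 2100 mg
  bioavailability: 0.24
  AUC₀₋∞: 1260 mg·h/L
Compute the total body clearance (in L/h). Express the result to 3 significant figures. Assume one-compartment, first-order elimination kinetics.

CL = F·Dose / AUC = 0.24 × 2100 / 1260 = 0.4000 L/h

0.400 L/h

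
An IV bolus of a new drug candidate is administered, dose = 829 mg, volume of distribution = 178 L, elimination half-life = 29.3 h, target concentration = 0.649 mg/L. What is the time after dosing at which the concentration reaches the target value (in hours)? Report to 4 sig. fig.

C₀ = Dose / Vd = 829.0 / 178 = 4.657 mg/L
k = ln2 / t½ = 0.693147 / 29.3 = 0.02366 h⁻¹
t = ln(C₀ / C) / k = ln(4.657 / 0.649) / 0.02366
  = ln(7.176) / 0.02366 = 1.971 / 0.02366 = 83.31 h

83.31 h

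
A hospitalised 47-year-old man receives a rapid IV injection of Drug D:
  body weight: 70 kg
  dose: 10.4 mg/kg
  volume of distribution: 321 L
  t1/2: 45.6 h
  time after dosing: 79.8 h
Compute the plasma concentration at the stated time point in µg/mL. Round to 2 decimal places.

0.67 µg/mL

Total dose = 10.4 × 70 = 728.0 mg
C₀ = Dose / Vd = 728.0 / 321 = 2.268 mg/L
k = ln2 / t½ = 0.693147 / 45.6 = 0.01520 h⁻¹
C = C₀ · e^(−k·t) = 2.268 × e^(−0.01520 × 79.8)
  = 2.268 × 0.2973 = 0.6743 mg/L
(0.6743 mg/L = 0.6743 µg/mL)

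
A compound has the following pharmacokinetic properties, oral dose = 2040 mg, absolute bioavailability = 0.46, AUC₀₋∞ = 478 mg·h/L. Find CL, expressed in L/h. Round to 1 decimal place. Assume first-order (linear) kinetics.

CL = F·Dose / AUC = 0.46 × 2040 / 478 = 1.963 L/h

2.0 L/h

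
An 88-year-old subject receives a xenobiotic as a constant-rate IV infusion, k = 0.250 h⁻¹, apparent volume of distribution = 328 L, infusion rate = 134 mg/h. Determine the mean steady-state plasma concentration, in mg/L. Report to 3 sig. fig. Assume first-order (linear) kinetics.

CL = k × Vd = 0.2500 × 328 = 82.00 L/h
At steady state Css = R₀ / CL = 134 / 82.00 = 1.634 mg/L

1.63 mg/L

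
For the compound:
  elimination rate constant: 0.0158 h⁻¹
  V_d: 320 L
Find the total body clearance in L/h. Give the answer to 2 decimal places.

5.06 L/h

CL = k × Vd = 0.0158 × 320 = 5.056 L/h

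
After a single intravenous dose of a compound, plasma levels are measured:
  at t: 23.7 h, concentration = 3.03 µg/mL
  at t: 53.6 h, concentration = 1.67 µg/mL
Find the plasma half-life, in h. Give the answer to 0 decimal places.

35 h

k = ln(C₁/C₂) / (t₂ − t₁) = ln(3.03/1.67) / (53.6 − 23.7)
  = 0.5957 / 29.90 = 0.01992 h⁻¹
t½ = ln2 / k = 0.693147 / 0.01992 = 34.80 h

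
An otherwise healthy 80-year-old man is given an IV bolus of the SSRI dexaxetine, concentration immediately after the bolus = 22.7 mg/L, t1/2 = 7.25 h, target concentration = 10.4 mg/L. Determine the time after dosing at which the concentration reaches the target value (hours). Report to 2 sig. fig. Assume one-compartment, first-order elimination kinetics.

k = ln2 / t½ = 0.693147 / 7.25 = 0.09561 h⁻¹
t = ln(C₀ / C) / k = ln(22.70 / 10.4) / 0.09561
  = ln(2.183) / 0.09561 = 0.7807 / 0.09561 = 8.165 h

8.2 h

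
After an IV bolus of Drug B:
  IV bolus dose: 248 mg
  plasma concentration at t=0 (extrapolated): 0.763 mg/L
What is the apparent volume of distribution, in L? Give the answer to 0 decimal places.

325 L

Vd = Dose / C₀ = 248.0 / 0.763 = 325.0 L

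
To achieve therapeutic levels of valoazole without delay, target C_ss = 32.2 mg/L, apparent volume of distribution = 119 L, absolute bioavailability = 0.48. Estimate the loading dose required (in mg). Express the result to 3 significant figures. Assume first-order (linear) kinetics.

LD = Css × Vd / F = 32.2 × 119 / 0.48 = 7983 mg

7980 mg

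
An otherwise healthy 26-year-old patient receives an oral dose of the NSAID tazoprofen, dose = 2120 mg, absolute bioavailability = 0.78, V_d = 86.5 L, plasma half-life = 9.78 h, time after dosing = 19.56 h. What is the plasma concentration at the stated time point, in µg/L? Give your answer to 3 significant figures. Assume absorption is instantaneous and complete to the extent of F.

Amount reaching circulation = F × Dose = 0.78 × 2120 = 1654 mg
C₀ = F·Dose / Vd = 1654 / 86.5 = 19.12 mg/L
k = ln2 / t½ = 0.693147 / 9.78 = 0.07087 h⁻¹
t / t½ = 19.56 / 9.78 = 2 half-lives
C = C₀ × (1/2)^2 = 19.12 × 0.2500 = 4.780 mg/L
Convert: 4.780 mg/L × 1000 = 4780 µg/L

4780 µg/L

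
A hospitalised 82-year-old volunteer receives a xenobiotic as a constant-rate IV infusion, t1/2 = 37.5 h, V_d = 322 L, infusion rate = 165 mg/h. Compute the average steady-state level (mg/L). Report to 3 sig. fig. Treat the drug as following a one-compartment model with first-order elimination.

k = ln2 / t½ = 0.693147 / 37.5 = 0.01848 h⁻¹
CL = k × Vd = 0.01848 × 322 = 5.951 L/h
At steady state Css = R₀ / CL = 165 / 5.951 = 27.73 mg/L

27.7 mg/L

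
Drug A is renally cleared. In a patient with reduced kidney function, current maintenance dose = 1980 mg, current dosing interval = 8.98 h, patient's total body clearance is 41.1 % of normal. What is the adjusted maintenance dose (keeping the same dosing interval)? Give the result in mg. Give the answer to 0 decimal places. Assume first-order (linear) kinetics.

To keep the same average steady-state level, dosing rate must scale with clearance.
CL ratio = 41.1 / 100 = 0.4110
New dose (same interval) = 1980 × 0.4110 = 813.8 mg

814 mg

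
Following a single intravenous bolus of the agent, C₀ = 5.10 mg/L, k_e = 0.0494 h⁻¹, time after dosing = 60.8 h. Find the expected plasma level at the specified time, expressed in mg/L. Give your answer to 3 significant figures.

0.253 mg/L

C = C₀ · e^(−k·t) = 5.100 × e^(−0.04940 × 60.8)
  = 5.100 × 0.04961 = 0.2530 mg/L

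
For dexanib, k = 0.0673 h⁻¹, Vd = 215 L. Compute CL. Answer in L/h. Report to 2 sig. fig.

CL = k × Vd = 0.0673 × 215 = 14.47 L/h

14 L/h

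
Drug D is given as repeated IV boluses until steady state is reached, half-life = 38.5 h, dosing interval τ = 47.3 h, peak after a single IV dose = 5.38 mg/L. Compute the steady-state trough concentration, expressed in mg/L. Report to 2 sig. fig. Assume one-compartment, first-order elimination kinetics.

4.0 mg/L

k = ln2 / t½ = 0.693147 / 38.5 = 0.01800 h⁻¹
e^(−kτ) = e^(−0.01800 × 47.3) = 0.4268
Accumulation ratio R = 1 / (1 − e^(−kτ)) = 1 / (1 − 0.4268) = 1.745
Steady-state trough = C₀ × R × e^(−kτ) = 5.38 × 1.745 × 0.4268 = 4.007 mg/L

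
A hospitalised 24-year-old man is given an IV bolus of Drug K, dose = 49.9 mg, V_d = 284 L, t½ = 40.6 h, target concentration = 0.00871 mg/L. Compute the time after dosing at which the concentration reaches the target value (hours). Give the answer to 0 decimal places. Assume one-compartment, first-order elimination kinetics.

C₀ = Dose / Vd = 49.90 / 284 = 0.1757 mg/L
k = ln2 / t½ = 0.693147 / 40.6 = 0.01707 h⁻¹
t = ln(C₀ / C) / k = ln(0.1757 / 0.00871) / 0.01707
  = ln(20.17) / 0.01707 = 3.004 / 0.01707 = 176.0 h

176 h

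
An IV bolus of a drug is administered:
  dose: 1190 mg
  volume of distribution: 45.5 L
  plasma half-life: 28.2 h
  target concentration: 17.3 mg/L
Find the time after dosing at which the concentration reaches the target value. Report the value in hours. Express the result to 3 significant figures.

16.8 h

C₀ = Dose / Vd = 1190 / 45.5 = 26.15 mg/L
k = ln2 / t½ = 0.693147 / 28.2 = 0.02458 h⁻¹
t = ln(C₀ / C) / k = ln(26.15 / 17.3) / 0.02458
  = ln(1.512) / 0.02458 = 0.4134 / 0.02458 = 16.82 h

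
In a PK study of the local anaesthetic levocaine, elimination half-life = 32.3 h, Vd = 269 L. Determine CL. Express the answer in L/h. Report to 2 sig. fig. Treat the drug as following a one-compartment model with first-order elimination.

k = ln2 / t½ = 0.693147 / 32.3 = 0.02146 h⁻¹
CL = k × Vd = 0.02146 × 269 = 5.773 L/h

5.8 L/h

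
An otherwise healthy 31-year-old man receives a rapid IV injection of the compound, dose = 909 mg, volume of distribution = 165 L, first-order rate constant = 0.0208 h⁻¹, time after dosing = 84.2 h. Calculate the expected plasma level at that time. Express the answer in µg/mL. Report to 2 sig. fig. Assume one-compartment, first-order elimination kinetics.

C₀ = Dose / Vd = 909.0 / 165 = 5.509 mg/L
C = C₀ · e^(−k·t) = 5.509 × e^(−0.02080 × 84.2)
  = 5.509 × 0.1735 = 0.9558 mg/L
(0.9558 mg/L = 0.9558 µg/mL)

0.96 µg/mL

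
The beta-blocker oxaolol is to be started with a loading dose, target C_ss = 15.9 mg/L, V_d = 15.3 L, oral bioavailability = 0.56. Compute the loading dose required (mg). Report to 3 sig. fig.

LD = Css × Vd / F = 15.9 × 15.3 / 0.56 = 434.4 mg

434 mg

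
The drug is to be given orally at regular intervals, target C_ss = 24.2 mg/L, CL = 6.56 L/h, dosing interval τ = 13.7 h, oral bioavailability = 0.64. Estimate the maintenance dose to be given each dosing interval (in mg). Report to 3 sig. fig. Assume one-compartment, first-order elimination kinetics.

3400 mg

At steady state, F × (Dose/τ) = Css × CL.
Dose = Css × CL × τ / F = 24.2 × 6.560 × 13.7 / 0.64 = 3398 mg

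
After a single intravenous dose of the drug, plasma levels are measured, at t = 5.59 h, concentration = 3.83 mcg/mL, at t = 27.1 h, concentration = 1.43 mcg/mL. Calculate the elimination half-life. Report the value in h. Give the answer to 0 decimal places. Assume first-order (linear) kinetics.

15 h

k = ln(C₁/C₂) / (t₂ − t₁) = ln(3.83/1.43) / (27.1 − 5.59)
  = 0.9852 / 21.51 = 0.04580 h⁻¹
t½ = ln2 / k = 0.693147 / 0.04580 = 15.13 h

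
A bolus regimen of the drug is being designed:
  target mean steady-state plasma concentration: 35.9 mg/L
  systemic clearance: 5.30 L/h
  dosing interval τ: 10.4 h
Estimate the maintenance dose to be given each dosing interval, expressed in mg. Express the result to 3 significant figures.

1980 mg

At steady state, Dose/τ = Css × CL.
Dose = Css × CL × τ = 35.9 × 5.300 × 10.4 = 1979 mg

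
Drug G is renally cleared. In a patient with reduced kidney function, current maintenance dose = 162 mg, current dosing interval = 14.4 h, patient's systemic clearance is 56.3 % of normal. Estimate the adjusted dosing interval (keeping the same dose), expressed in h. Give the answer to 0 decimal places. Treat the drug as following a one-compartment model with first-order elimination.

To keep the same average steady-state level, dosing rate must scale with clearance.
CL ratio = 56.3 / 100 = 0.5630
New interval (same dose) = 14.4 / 0.5630 = 25.58 h

26 h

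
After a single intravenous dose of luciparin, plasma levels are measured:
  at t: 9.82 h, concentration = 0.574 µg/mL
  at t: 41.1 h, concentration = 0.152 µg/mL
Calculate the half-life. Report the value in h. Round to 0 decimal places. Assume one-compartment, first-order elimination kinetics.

16 h

k = ln(C₁/C₂) / (t₂ − t₁) = ln(0.574/0.152) / (41.1 − 9.82)
  = 1.329 / 31.28 = 0.04249 h⁻¹
t½ = ln2 / k = 0.693147 / 0.04249 = 16.31 h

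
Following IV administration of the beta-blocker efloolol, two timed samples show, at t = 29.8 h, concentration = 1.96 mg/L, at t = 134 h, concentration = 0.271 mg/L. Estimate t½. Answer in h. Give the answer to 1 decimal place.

36.5 h

k = ln(C₁/C₂) / (t₂ − t₁) = ln(1.96/0.271) / (134 − 29.8)
  = 1.979 / 104.2 = 0.01899 h⁻¹
t½ = ln2 / k = 0.693147 / 0.01899 = 36.50 h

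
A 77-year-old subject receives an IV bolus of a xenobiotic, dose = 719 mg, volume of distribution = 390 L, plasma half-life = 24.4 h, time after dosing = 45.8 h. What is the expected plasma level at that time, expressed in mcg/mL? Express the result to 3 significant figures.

C₀ = Dose / Vd = 719.0 / 390 = 1.844 mg/L
k = ln2 / t½ = 0.693147 / 24.4 = 0.02841 h⁻¹
C = C₀ · e^(−k·t) = 1.844 × e^(−0.02841 × 45.8)
  = 1.844 × 0.2722 = 0.5019 mg/L
(0.5019 mg/L = 0.5019 mcg/mL)

0.502 mcg/mL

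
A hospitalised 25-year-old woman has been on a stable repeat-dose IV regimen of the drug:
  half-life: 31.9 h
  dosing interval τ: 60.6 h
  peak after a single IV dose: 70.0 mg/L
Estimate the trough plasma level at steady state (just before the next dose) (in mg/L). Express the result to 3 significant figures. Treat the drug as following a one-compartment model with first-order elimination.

25.6 mg/L

k = ln2 / t½ = 0.693147 / 31.9 = 0.02173 h⁻¹
e^(−kτ) = e^(−0.02173 × 60.6) = 0.2680
Accumulation ratio R = 1 / (1 − e^(−kτ)) = 1 / (1 − 0.2680) = 1.366
Steady-state trough = C₀ × R × e^(−kτ) = 70.0 × 1.366 × 0.2680 = 25.63 mg/L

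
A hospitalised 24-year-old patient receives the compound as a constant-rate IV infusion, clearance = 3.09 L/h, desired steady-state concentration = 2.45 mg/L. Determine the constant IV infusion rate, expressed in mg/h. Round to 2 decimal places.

At steady state, infusion rate R₀ = Css × CL = 2.45 × 3.090 = 7.571 mg/h

7.57 mg/h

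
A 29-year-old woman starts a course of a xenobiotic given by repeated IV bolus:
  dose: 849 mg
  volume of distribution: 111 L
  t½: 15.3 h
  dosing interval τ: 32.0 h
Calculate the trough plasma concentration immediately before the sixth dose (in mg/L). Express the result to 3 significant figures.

C₀ per dose = Dose / Vd = 849 / 111 = 7.649 mg/L
k = ln2 / t½ = 0.693147 / 15.3 = 0.04530 h⁻¹
Fraction remaining after one interval: r = e^(−kτ) = e^(−0.04530 × 32.0) = 0.2347
Before dose 6, 5 doses have been given (aged 1τ, 2τ, 3τ, 4τ, 5τ).
C_trough = C₀ × (r + r² + … + r^5) = C₀ × r(1−r^5)/(1−r)
        = 7.649 × 0.2347 × (1 − 0.0007121) / (1 − 0.2347) = 2.344 mg/L

2.34 mg/L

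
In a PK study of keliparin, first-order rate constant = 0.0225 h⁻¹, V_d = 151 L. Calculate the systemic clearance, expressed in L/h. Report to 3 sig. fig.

CL = k × Vd = 0.0225 × 151 = 3.398 L/h

3.40 L/h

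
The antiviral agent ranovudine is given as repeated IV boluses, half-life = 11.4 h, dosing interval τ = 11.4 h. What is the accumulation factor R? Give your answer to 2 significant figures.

2.0

k = ln2 / t½ = 0.693147 / 11.4 = 0.06080 h⁻¹
e^(−kτ) = e^(−0.06080 × 11.4) = 0.5000
Accumulation ratio R = 1 / (1 − e^(−kτ)) = 1 / (1 − 0.5000) = 2.000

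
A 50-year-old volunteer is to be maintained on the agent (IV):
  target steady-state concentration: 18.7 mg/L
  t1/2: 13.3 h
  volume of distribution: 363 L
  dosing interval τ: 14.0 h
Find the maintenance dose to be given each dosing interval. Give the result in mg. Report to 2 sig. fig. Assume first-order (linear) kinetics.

k = ln2 / t½ = 0.693147 / 13.3 = 0.05212 h⁻¹
CL = k × Vd = 0.05212 × 363 = 18.92 L/h
At steady state, Dose/τ = Css × CL.
Dose = Css × CL × τ = 18.7 × 18.92 × 14.0 = 4953 mg

5000 mg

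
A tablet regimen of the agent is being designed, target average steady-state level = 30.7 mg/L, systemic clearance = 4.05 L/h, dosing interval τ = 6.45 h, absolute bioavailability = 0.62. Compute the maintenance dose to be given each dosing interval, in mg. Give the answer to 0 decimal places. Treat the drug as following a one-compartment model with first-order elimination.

1293 mg

At steady state, F × (Dose/τ) = Css × CL.
Dose = Css × CL × τ / F = 30.7 × 4.050 × 6.45 / 0.62 = 1293 mg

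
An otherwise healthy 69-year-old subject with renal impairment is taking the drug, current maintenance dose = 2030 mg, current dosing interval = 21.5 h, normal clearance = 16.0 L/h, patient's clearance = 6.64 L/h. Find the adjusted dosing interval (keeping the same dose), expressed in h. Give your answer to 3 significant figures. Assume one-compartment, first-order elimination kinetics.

To keep the same average steady-state level, dosing rate must scale with clearance.
CL ratio = 6.64 / 16.0 = 0.4150
New interval (same dose) = 21.5 / 0.4150 = 51.81 h

51.8 h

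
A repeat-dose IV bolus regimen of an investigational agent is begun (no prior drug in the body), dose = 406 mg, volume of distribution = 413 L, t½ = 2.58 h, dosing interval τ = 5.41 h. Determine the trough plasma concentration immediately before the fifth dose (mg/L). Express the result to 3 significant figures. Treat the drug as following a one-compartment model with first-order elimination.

C₀ per dose = Dose / Vd = 406 / 413 = 0.9831 mg/L
k = ln2 / t½ = 0.693147 / 2.58 = 0.2687 h⁻¹
Fraction remaining after one interval: r = e^(−kτ) = e^(−0.2687 × 5.41) = 0.2337
Before dose 5, 4 doses have been given (aged 1τ, 2τ, 3τ, 4τ).
C_trough = C₀ × (r + r² + … + r^4) = C₀ × r(1−r^4)/(1−r)
        = 0.9831 × 0.2337 × (1 − 0.002983) / (1 − 0.2337) = 0.2989 mg/L

0.299 mg/L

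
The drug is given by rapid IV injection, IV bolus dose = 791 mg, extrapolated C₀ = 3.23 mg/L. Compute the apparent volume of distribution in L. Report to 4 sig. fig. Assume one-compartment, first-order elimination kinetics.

Vd = Dose / C₀ = 791.0 / 3.23 = 244.9 L

244.9 L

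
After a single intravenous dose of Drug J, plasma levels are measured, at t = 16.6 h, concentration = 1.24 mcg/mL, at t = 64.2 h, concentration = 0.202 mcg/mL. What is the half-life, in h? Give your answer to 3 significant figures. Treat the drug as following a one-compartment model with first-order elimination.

18.2 h

k = ln(C₁/C₂) / (t₂ − t₁) = ln(1.24/0.202) / (64.2 − 16.6)
  = 1.815 / 47.60 = 0.03813 h⁻¹
t½ = ln2 / k = 0.693147 / 0.03813 = 18.18 h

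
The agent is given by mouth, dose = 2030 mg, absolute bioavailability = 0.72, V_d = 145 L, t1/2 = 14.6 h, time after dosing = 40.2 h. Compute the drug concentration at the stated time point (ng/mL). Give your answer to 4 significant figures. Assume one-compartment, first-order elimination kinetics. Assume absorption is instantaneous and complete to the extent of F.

1495 ng/mL

Amount reaching circulation = F × Dose = 0.72 × 2030 = 1462 mg
C₀ = F·Dose / Vd = 1462 / 145 = 10.08 mg/L
k = ln2 / t½ = 0.693147 / 14.6 = 0.04748 h⁻¹
C = C₀ · e^(−k·t) = 10.08 × e^(−0.04748 × 40.2)
  = 10.08 × 0.1483 = 1.495 mg/L
Convert: 1.495 mg/L × 1000 = 1495 ng/mL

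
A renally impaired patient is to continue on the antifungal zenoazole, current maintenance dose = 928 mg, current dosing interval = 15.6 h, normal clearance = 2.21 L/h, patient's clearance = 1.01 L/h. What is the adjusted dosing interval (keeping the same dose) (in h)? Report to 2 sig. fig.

To keep the same average steady-state level, dosing rate must scale with clearance.
CL ratio = 1.01 / 2.21 = 0.4570
New interval (same dose) = 15.6 / 0.4570 = 34.14 h

34 h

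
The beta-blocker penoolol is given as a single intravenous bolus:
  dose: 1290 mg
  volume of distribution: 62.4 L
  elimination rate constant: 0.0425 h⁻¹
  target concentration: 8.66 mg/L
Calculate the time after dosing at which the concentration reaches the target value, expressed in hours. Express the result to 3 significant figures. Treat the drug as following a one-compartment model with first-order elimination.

20.5 h

C₀ = Dose / Vd = 1290 / 62.4 = 20.67 mg/L
t = ln(C₀ / C) / k = ln(20.67 / 8.66) / 0.04250
  = ln(2.387) / 0.04250 = 0.8700 / 0.04250 = 20.47 h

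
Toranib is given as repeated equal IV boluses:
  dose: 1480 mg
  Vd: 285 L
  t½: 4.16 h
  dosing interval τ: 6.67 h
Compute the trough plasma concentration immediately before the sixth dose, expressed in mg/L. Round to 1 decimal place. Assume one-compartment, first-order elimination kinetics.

2.5 mg/L

C₀ per dose = Dose / Vd = 1480 / 285 = 5.193 mg/L
k = ln2 / t½ = 0.693147 / 4.16 = 0.1666 h⁻¹
Fraction remaining after one interval: r = e^(−kτ) = e^(−0.1666 × 6.67) = 0.3292
Before dose 6, 5 doses have been given (aged 1τ, 2τ, 3τ, 4τ, 5τ).
C_trough = C₀ × (r + r² + … + r^5) = C₀ × r(1−r^5)/(1−r)
        = 5.193 × 0.3292 × (1 − 0.003866) / (1 − 0.3292) = 2.539 mg/L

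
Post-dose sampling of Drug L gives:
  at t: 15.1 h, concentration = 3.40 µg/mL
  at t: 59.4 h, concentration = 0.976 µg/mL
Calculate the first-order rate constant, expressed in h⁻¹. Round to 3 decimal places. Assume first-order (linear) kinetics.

k = ln(C₁/C₂) / (t₂ − t₁) = ln(3.40/0.976) / (59.4 − 15.1)
  = 1.248 / 44.30 = 0.02817 h⁻¹

0.028 h⁻¹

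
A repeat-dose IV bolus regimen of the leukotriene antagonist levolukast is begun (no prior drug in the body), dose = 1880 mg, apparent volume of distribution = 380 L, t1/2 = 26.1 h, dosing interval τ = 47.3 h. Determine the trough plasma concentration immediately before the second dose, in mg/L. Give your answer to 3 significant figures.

1.41 mg/L

C₀ per dose = Dose / Vd = 1880 / 380 = 4.947 mg/L
k = ln2 / t½ = 0.693147 / 26.1 = 0.02656 h⁻¹
Fraction remaining after one interval: r = e^(−kτ) = e^(−0.02656 × 47.3) = 0.2847
Before dose 2, 1 dose has been given (aged 1τ).
C_trough = C₀ × r = 4.947 × 0.2847 = 1.408 mg/L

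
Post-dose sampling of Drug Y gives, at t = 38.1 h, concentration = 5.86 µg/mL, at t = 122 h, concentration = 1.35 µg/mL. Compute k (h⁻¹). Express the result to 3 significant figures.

0.0175 h⁻¹

k = ln(C₁/C₂) / (t₂ − t₁) = ln(5.86/1.35) / (122 − 38.1)
  = 1.468 / 83.90 = 0.01750 h⁻¹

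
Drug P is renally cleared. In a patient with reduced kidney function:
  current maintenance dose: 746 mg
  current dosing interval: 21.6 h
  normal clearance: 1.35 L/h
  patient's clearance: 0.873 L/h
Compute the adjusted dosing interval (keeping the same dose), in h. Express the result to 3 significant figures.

33.4 h

To keep the same average steady-state level, dosing rate must scale with clearance.
CL ratio = 0.873 / 1.35 = 0.6467
New interval (same dose) = 21.6 / 0.6467 = 33.40 h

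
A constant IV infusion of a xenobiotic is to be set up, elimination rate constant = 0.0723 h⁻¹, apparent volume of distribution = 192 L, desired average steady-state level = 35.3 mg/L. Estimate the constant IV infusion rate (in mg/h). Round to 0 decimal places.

CL = k × Vd = 0.07230 × 192 = 13.88 L/h
At steady state, infusion rate R₀ = Css × CL = 35.3 × 13.88 = 490.0 mg/h

490 mg/h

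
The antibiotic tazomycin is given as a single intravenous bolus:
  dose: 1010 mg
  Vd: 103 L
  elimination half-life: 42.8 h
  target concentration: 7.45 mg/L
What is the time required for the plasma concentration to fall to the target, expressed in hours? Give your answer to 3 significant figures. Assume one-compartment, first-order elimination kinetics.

C₀ = Dose / Vd = 1010 / 103 = 9.806 mg/L
k = ln2 / t½ = 0.693147 / 42.8 = 0.01620 h⁻¹
t = ln(C₀ / C) / k = ln(9.806 / 7.45) / 0.01620
  = ln(1.316) / 0.01620 = 0.2746 / 0.01620 = 16.95 h

17.0 h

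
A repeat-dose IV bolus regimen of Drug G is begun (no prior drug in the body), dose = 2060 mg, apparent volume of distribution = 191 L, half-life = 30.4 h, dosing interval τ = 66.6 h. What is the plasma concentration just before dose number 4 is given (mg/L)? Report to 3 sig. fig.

2.99 mg/L

C₀ per dose = Dose / Vd = 2060 / 191 = 10.79 mg/L
k = ln2 / t½ = 0.693147 / 30.4 = 0.02280 h⁻¹
Fraction remaining after one interval: r = e^(−kτ) = e^(−0.02280 × 66.6) = 0.2190
Before dose 4, 3 doses have been given (aged 1τ, 2τ, 3τ).
C_trough = C₀ × (r + r² + … + r^3) = C₀ × r(1−r^3)/(1−r)
        = 10.79 × 0.2190 × (1 − 0.01050) / (1 − 0.2190) = 2.994 mg/L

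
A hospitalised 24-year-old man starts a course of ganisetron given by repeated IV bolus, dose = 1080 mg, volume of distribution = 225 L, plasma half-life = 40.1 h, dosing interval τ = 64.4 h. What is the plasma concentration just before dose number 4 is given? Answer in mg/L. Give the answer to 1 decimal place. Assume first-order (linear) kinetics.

2.3 mg/L

C₀ per dose = Dose / Vd = 1080 / 225 = 4.800 mg/L
k = ln2 / t½ = 0.693147 / 40.1 = 0.01729 h⁻¹
Fraction remaining after one interval: r = e^(−kτ) = e^(−0.01729 × 64.4) = 0.3284
Before dose 4, 3 doses have been given (aged 1τ, 2τ, 3τ).
C_trough = C₀ × (r + r² + … + r^3) = C₀ × r(1−r^3)/(1−r)
        = 4.800 × 0.3284 × (1 − 0.03542) / (1 − 0.3284) = 2.264 mg/L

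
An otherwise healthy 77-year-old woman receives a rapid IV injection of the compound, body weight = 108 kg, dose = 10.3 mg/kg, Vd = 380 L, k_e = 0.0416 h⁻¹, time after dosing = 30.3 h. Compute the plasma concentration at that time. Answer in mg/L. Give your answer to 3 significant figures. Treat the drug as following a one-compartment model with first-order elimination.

0.830 mg/L

Total dose = 10.3 × 108 = 1112 mg
C₀ = Dose / Vd = 1112 / 380 = 2.926 mg/L
C = C₀ · e^(−k·t) = 2.926 × e^(−0.04160 × 30.3)
  = 2.926 × 0.2835 = 0.8295 mg/L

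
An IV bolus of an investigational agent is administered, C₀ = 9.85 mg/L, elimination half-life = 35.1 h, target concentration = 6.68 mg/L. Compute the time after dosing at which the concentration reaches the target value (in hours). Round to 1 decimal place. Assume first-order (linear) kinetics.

k = ln2 / t½ = 0.693147 / 35.1 = 0.01975 h⁻¹
t = ln(C₀ / C) / k = ln(9.850 / 6.68) / 0.01975
  = ln(1.475) / 0.01975 = 0.3887 / 0.01975 = 19.68 h

19.7 h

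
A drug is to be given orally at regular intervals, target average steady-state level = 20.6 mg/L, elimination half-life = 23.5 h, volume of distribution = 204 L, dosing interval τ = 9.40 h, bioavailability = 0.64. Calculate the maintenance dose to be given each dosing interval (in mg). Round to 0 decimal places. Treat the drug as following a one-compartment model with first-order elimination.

1821 mg

k = ln2 / t½ = 0.693147 / 23.5 = 0.02950 h⁻¹
CL = k × Vd = 0.02950 × 204 = 6.018 L/h
At steady state, F × (Dose/τ) = Css × CL.
Dose = Css × CL × τ / F = 20.6 × 6.018 × 9.40 / 0.64 = 1821 mg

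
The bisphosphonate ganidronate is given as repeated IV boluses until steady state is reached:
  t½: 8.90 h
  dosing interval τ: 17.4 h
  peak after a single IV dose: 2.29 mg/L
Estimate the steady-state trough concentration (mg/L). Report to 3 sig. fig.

k = ln2 / t½ = 0.693147 / 8.90 = 0.07788 h⁻¹
e^(−kτ) = e^(−0.07788 × 17.4) = 0.2579
Accumulation ratio R = 1 / (1 − e^(−kτ)) = 1 / (1 − 0.2579) = 1.348
Steady-state trough = C₀ × R × e^(−kτ) = 2.29 × 1.348 × 0.2579 = 0.7961 mg/L

0.796 mg/L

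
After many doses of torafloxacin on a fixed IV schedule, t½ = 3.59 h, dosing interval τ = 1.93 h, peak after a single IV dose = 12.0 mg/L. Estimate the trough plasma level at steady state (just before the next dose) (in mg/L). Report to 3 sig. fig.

k = ln2 / t½ = 0.693147 / 3.59 = 0.1931 h⁻¹
e^(−kτ) = e^(−0.1931 × 1.93) = 0.6889
Accumulation ratio R = 1 / (1 − e^(−kτ)) = 1 / (1 − 0.6889) = 3.214
Steady-state trough = C₀ × R × e^(−kτ) = 12.0 × 3.214 × 0.6889 = 26.57 mg/L

26.6 mg/L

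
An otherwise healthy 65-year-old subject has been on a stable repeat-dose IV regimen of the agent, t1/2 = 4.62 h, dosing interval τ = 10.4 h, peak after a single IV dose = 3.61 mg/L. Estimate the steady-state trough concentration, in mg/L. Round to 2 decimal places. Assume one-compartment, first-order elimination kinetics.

k = ln2 / t½ = 0.693147 / 4.62 = 0.1500 h⁻¹
e^(−kτ) = e^(−0.1500 × 10.4) = 0.2101
Accumulation ratio R = 1 / (1 − e^(−kτ)) = 1 / (1 − 0.2101) = 1.266
Steady-state trough = C₀ × R × e^(−kτ) = 3.61 × 1.266 × 0.2101 = 0.9602 mg/L

0.96 mg/L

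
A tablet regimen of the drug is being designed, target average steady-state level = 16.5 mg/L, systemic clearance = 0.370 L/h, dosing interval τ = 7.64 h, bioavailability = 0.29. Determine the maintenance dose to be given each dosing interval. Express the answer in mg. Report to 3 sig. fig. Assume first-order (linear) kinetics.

At steady state, F × (Dose/τ) = Css × CL.
Dose = Css × CL × τ / F = 16.5 × 0.3700 × 7.64 / 0.29 = 160.8 mg

161 mg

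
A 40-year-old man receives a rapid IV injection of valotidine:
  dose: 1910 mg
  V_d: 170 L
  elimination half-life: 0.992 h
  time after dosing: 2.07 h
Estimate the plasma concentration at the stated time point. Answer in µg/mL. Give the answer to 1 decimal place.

2.6 µg/mL

C₀ = Dose / Vd = 1910 / 170 = 11.24 mg/L
k = ln2 / t½ = 0.693147 / 0.992 = 0.6987 h⁻¹
C = C₀ · e^(−k·t) = 11.24 × e^(−0.6987 × 2.07)
  = 11.24 × 0.2354 = 2.646 mg/L
(2.646 mg/L = 2.646 µg/mL)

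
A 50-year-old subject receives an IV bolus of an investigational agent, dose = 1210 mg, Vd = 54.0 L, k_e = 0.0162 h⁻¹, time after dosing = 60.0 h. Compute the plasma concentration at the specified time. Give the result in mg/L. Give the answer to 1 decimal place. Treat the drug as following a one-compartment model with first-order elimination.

C₀ = Dose / Vd = 1210 / 54.0 = 22.41 mg/L
C = C₀ · e^(−k·t) = 22.41 × e^(−0.01620 × 60.0)
  = 22.41 × 0.3783 = 8.478 mg/L

8.5 mg/L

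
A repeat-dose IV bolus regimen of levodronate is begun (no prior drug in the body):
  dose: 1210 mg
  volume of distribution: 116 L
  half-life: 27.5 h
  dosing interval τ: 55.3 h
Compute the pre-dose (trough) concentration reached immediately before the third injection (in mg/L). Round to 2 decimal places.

3.23 mg/L

C₀ per dose = Dose / Vd = 1210 / 116 = 10.43 mg/L
k = ln2 / t½ = 0.693147 / 27.5 = 0.02521 h⁻¹
Fraction remaining after one interval: r = e^(−kτ) = e^(−0.02521 × 55.3) = 0.2481
Before dose 3, 2 doses have been given (aged 1τ, 2τ).
C_trough = C₀ × (r + r²) = 10.43 × (0.2481 + 0.06155) = 3.230 mg/L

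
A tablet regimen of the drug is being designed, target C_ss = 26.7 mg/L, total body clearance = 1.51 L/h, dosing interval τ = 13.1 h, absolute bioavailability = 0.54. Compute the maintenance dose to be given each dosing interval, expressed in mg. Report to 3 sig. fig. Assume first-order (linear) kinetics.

978 mg

At steady state, F × (Dose/τ) = Css × CL.
Dose = Css × CL × τ / F = 26.7 × 1.510 × 13.1 / 0.54 = 978.1 mg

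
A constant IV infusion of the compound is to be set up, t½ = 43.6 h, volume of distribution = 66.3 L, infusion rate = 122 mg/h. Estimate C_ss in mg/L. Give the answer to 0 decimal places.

k = ln2 / t½ = 0.693147 / 43.6 = 0.01590 h⁻¹
CL = k × Vd = 0.01590 × 66.3 = 1.054 L/h
At steady state Css = R₀ / CL = 122 / 1.054 = 115.7 mg/L

116 mg/L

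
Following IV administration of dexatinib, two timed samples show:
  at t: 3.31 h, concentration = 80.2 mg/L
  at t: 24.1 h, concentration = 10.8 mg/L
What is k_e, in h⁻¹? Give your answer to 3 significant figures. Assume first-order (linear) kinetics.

k = ln(C₁/C₂) / (t₂ − t₁) = ln(80.2/10.8) / (24.1 − 3.31)
  = 2.005 / 20.79 = 0.09644 h⁻¹

0.0964 h⁻¹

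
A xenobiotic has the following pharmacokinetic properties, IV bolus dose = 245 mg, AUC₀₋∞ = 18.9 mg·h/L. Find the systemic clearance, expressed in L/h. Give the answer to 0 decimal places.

CL = Dose / AUC = 245 / 18.9 = 12.96 L/h

13 L/h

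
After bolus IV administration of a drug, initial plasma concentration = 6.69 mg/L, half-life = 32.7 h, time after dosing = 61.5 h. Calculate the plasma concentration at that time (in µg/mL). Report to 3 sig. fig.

1.82 µg/mL

k = ln2 / t½ = 0.693147 / 32.7 = 0.02120 h⁻¹
C = C₀ · e^(−k·t) = 6.690 × e^(−0.02120 × 61.5)
  = 6.690 × 0.2715 = 1.816 mg/L
(1.816 mg/L = 1.816 µg/mL)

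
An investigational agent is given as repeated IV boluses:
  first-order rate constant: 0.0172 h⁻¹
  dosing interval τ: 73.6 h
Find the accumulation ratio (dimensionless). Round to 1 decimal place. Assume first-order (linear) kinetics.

1.4

e^(−kτ) = e^(−0.01720 × 73.6) = 0.2820
Accumulation ratio R = 1 / (1 − e^(−kτ)) = 1 / (1 − 0.2820) = 1.393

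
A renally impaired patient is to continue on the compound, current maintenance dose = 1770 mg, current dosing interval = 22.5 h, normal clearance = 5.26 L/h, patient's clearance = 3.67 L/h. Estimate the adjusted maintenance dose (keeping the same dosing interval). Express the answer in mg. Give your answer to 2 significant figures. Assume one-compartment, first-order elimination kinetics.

To keep the same average steady-state level, dosing rate must scale with clearance.
CL ratio = 3.67 / 5.26 = 0.6977
New dose (same interval) = 1770 × 0.6977 = 1235 mg

1200 mg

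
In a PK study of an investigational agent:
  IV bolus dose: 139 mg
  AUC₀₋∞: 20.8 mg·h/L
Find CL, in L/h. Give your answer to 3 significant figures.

6.68 L/h

CL = Dose / AUC = 139 / 20.8 = 6.683 L/h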